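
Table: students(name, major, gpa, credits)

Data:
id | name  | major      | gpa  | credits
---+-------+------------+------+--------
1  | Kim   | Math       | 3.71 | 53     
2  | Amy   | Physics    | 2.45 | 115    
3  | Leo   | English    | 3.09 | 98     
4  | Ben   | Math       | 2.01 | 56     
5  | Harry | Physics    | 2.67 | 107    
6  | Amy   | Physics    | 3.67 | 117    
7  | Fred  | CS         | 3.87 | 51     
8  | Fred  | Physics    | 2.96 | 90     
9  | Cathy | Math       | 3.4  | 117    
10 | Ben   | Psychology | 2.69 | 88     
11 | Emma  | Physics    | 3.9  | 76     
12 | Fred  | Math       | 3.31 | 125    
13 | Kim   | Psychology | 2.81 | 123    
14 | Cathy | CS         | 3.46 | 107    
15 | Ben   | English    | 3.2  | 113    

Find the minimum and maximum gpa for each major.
SELECT major, MIN(gpa), MAX(gpa)
FROM students
GROUP BY major

Result:
  CS: min=3.46, max=3.87
  English: min=3.09, max=3.20
  Math: min=2.01, max=3.71
  Physics: min=2.45, max=3.90
  Psychology: min=2.69, max=2.81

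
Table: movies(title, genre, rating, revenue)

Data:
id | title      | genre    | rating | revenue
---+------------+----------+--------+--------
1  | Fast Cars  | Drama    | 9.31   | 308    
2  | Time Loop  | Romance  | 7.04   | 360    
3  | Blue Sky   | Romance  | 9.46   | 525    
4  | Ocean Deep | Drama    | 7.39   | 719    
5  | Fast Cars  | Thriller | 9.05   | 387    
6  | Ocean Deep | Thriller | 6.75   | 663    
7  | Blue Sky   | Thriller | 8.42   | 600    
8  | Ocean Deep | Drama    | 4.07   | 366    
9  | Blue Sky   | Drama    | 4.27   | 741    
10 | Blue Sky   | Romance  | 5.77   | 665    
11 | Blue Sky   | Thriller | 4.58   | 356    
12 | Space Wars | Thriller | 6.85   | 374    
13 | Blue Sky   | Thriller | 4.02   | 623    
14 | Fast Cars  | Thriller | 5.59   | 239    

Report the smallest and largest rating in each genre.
SELECT genre, MIN(rating), MAX(rating)
FROM movies
GROUP BY genre

Result:
  Drama: min=4.07, max=9.31
  Romance: min=5.77, max=9.46
  Thriller: min=4.02, max=9.05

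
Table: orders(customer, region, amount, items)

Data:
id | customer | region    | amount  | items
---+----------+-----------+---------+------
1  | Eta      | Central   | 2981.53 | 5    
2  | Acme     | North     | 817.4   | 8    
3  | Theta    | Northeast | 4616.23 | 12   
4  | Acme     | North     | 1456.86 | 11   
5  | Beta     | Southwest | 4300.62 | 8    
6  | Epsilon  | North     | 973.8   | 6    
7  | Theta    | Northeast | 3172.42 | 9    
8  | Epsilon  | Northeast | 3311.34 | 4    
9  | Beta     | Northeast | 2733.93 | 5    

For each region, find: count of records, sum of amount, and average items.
SELECT region,
       COUNT(*) as cnt,
       SUM(amount) as total_amount,
       AVG(items) as avg_items
FROM orders
GROUP BY region

Result:
  Central: 1 records, 2981.53 total amount, 5.00 avg items
  North: 3 records, 3248.06 total amount, 8.33 avg items
  Northeast: 4 records, 13833.92 total amount, 7.50 avg items
  Southwest: 1 records, 4300.62 total amount, 8.00 avg items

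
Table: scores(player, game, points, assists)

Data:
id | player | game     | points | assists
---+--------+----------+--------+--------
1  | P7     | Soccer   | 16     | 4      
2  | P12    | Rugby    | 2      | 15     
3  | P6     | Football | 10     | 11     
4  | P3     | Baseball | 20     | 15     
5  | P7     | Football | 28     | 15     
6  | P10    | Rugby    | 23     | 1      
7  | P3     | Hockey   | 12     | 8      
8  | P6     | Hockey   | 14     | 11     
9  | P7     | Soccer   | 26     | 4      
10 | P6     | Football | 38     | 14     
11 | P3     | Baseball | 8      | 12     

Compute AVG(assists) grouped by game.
SELECT game, AVG(assists) as result
FROM scores
GROUP BY game

Result:
  Baseball: 13.50
  Football: 13.33
  Hockey: 9.50
  Rugby: 8.00
  Soccer: 4.00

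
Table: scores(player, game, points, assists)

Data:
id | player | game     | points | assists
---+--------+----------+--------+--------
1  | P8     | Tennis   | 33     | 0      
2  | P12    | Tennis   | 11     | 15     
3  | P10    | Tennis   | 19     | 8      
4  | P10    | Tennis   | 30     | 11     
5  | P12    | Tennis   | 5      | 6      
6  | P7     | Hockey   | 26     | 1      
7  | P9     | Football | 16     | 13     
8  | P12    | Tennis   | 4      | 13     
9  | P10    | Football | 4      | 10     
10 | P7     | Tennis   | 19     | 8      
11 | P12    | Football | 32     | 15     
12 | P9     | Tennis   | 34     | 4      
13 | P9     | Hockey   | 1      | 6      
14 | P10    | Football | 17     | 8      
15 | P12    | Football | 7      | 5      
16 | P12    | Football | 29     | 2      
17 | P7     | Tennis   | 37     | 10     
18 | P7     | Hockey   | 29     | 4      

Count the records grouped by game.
SELECT game, COUNT(*) as count
FROM scores
GROUP BY game

Result:
  Football: 6
  Hockey: 3
  Tennis: 9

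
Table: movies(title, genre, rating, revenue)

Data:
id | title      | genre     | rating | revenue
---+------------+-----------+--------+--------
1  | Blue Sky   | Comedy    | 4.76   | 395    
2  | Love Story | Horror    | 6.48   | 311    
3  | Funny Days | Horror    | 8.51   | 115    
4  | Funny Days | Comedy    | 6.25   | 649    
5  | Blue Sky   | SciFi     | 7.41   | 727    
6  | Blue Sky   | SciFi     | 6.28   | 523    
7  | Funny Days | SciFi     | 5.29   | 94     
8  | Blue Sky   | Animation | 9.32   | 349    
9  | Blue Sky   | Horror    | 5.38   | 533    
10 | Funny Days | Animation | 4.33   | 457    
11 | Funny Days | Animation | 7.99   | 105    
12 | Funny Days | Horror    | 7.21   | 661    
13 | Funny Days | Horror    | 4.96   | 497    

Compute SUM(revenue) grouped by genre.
SELECT genre, SUM(revenue) as result
FROM movies
GROUP BY genre

Result:
  Animation: 911
  Comedy: 1044
  Horror: 2117
  SciFi: 1344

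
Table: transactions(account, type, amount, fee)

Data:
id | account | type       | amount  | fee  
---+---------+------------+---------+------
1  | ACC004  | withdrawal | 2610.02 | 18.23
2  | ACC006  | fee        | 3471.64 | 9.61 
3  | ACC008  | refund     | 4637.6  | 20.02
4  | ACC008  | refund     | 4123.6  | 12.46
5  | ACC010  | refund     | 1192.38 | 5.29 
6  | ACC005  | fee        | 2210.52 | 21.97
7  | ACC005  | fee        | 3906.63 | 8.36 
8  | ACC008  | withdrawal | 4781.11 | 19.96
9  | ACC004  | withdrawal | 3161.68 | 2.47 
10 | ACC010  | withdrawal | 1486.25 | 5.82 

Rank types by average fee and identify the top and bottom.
SELECT type, AVG(fee)
FROM transactions
GROUP BY type
ORDER BY AVG(fee)

All groups:
  withdrawal: 11.62
  refund: 12.59
  fee: 13.31

Highest: fee (13.31)
Lowest: withdrawal (11.62)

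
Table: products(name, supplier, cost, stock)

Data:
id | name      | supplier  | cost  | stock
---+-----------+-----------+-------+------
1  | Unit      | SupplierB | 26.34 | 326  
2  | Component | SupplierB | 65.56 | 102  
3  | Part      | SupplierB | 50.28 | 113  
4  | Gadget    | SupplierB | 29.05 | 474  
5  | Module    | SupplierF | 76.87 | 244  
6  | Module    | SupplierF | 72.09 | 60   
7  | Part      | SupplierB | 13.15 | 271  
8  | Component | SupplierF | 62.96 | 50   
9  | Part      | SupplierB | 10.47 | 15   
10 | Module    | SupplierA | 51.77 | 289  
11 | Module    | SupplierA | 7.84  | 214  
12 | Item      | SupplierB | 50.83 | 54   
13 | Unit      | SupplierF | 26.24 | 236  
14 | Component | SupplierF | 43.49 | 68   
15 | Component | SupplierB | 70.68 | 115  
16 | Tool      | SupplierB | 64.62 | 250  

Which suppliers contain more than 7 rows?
SELECT supplier, COUNT(*) as cnt
FROM products
GROUP BY supplier
HAVING COUNT(*) > 7

Result:
  SupplierB: 9

Note: HAVING filters groups after aggregation, WHERE filters rows before.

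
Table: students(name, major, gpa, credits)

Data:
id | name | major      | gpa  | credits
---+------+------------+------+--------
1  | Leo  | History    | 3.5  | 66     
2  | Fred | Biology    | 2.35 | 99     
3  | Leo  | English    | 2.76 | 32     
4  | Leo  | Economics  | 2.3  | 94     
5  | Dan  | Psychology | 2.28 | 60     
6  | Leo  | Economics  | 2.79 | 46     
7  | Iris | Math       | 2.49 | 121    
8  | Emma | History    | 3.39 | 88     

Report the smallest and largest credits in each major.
SELECT major, MIN(credits), MAX(credits)
FROM students
GROUP BY major

Result:
  Biology: min=99, max=99
  Economics: min=46, max=94
  English: min=32, max=32
  History: min=66, max=88
  Math: min=121, max=121
  Psychology: min=60, max=60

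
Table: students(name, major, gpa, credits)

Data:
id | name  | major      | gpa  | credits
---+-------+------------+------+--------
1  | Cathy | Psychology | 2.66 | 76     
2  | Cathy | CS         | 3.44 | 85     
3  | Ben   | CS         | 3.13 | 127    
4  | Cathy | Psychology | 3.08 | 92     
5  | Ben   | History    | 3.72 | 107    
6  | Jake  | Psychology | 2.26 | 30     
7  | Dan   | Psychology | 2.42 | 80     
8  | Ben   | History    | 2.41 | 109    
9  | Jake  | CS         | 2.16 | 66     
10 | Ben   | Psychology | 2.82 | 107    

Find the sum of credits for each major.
SELECT major, SUM(credits) as result
FROM students
GROUP BY major

Result:
  CS: 278
  History: 216
  Psychology: 385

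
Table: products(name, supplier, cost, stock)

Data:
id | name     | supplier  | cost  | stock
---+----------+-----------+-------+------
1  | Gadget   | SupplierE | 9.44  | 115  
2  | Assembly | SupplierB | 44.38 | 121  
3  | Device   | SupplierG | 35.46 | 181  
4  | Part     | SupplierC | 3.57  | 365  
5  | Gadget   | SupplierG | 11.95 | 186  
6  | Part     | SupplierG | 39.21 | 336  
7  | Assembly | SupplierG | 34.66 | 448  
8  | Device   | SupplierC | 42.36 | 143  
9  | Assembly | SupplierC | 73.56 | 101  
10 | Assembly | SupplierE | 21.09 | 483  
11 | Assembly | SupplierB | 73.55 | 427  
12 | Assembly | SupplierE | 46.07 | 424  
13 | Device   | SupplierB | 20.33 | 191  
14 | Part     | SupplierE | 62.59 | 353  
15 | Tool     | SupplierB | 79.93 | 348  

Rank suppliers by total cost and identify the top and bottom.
SELECT supplier, SUM(cost)
FROM products
GROUP BY supplier
ORDER BY SUM(cost)

All groups:
  SupplierC: 119.49
  SupplierG: 121.28
  SupplierE: 139.19
  SupplierB: 218.19

Highest: SupplierB (218.19)
Lowest: SupplierC (119.49)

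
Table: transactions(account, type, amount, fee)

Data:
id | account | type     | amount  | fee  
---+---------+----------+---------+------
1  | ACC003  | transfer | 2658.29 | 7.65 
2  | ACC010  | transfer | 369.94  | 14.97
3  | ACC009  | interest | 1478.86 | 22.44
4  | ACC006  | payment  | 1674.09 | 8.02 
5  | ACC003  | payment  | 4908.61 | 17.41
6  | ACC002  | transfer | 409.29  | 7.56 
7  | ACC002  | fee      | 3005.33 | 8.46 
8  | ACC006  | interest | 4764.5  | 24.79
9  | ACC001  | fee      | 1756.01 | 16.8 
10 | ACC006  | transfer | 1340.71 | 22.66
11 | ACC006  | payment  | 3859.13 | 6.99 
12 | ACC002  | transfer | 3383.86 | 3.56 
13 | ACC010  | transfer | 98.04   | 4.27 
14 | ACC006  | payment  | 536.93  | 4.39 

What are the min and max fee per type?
SELECT type, MIN(fee), MAX(fee)
FROM transactions
GROUP BY type

Result:
  fee: min=8.46, max=16.80
  interest: min=22.44, max=24.79
  payment: min=4.39, max=17.41
  transfer: min=3.56, max=22.66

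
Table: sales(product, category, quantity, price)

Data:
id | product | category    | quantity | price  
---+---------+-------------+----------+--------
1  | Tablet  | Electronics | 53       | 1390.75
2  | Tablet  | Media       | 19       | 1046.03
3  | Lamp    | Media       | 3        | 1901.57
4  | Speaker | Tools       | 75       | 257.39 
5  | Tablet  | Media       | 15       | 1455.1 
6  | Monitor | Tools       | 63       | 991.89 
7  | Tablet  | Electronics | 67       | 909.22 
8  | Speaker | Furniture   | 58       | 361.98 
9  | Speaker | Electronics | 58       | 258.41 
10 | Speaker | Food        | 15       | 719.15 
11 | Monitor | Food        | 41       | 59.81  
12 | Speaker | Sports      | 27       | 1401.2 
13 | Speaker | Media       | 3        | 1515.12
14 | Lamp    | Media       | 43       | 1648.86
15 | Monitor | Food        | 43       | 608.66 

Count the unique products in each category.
SELECT category, COUNT(DISTINCT product)
FROM sales
GROUP BY category

Result:
  Electronics: 2 distinct
  Food: 2 distinct
  Furniture: 1 distinct
  Media: 3 distinct
  Sports: 1 distinct
  Tools: 2 distinct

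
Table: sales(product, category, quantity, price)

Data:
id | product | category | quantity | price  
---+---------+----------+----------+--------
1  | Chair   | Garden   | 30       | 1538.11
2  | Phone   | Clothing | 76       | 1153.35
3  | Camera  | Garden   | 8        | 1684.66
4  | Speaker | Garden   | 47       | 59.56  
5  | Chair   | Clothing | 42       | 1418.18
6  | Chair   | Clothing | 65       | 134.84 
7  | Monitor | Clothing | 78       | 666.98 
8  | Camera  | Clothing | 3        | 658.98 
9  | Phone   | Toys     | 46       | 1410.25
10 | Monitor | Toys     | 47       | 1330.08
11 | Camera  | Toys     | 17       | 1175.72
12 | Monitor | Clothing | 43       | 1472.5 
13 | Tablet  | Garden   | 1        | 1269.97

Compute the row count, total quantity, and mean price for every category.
SELECT category,
       COUNT(*) as cnt,
       SUM(quantity) as total_quantity,
       AVG(price) as avg_price
FROM sales
GROUP BY category

Result:
  Clothing: 6 records, 307 total quantity, 917.47 avg price
  Garden: 4 records, 86 total quantity, 1138.08 avg price
  Toys: 3 records, 110 total quantity, 1305.35 avg price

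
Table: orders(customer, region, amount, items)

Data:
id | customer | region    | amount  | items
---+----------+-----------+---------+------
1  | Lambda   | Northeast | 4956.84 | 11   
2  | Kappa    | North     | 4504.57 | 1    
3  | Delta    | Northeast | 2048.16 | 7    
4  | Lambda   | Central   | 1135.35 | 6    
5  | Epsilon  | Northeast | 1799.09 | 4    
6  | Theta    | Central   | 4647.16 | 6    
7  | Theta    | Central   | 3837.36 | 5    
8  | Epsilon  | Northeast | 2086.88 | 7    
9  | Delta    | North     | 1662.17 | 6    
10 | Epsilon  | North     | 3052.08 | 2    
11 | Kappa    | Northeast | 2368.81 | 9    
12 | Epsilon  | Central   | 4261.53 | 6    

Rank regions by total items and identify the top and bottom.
SELECT region, SUM(items)
FROM orders
GROUP BY region
ORDER BY SUM(items)

All groups:
  North: 9
  Central: 23
  Northeast: 38

Highest: Northeast (38)
Lowest: North (9)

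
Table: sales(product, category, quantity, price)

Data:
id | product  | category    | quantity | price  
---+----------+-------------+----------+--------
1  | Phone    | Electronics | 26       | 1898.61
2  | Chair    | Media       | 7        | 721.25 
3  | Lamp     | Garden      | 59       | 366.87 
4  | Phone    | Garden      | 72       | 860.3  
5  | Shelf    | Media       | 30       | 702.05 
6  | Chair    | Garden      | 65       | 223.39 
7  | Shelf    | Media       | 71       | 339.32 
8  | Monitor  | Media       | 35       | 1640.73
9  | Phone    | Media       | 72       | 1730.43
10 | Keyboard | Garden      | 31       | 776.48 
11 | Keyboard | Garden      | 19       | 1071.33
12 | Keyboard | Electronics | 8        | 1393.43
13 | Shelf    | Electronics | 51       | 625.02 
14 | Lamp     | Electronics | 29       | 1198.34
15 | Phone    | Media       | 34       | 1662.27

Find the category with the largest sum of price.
SELECT category, SUM(price) as val
FROM sales
GROUP BY category
ORDER BY val DESC
LIMIT 1

Result: Media with sum(price) = 6796.05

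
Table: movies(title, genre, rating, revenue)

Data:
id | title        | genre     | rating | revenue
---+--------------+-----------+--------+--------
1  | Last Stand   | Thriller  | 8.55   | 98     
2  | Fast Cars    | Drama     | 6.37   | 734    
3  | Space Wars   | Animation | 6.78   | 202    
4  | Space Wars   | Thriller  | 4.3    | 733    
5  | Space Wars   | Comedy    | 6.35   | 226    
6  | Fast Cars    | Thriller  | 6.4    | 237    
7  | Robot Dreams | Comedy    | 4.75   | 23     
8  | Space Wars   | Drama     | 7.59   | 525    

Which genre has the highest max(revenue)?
SELECT genre, MAX(revenue) as val
FROM movies
GROUP BY genre
ORDER BY val DESC
LIMIT 1

Result: Drama with max(revenue) = 734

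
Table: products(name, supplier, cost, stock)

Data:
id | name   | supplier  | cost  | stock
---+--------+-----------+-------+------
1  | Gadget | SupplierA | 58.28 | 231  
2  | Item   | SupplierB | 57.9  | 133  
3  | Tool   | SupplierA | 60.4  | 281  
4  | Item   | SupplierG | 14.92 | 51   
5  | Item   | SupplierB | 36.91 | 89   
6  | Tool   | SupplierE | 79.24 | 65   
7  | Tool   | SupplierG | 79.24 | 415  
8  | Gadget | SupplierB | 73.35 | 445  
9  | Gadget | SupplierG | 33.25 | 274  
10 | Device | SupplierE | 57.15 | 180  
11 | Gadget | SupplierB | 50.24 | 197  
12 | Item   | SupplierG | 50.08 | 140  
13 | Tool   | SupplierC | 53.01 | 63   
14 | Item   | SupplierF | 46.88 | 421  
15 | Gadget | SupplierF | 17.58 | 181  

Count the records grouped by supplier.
SELECT supplier, COUNT(*) as count
FROM products
GROUP BY supplier

Result:
  SupplierA: 2
  SupplierB: 4
  SupplierC: 1
  SupplierE: 2
  SupplierF: 2
  SupplierG: 4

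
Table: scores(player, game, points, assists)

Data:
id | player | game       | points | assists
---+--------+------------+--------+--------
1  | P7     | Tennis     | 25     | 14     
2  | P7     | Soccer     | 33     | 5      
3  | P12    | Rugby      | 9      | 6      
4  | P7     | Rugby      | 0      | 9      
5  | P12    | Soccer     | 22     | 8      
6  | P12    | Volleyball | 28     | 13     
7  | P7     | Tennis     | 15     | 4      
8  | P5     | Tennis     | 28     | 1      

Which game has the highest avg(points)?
SELECT game, AVG(points) as val
FROM scores
GROUP BY game
ORDER BY val DESC
LIMIT 1

Result: Volleyball with avg(points) = 28.00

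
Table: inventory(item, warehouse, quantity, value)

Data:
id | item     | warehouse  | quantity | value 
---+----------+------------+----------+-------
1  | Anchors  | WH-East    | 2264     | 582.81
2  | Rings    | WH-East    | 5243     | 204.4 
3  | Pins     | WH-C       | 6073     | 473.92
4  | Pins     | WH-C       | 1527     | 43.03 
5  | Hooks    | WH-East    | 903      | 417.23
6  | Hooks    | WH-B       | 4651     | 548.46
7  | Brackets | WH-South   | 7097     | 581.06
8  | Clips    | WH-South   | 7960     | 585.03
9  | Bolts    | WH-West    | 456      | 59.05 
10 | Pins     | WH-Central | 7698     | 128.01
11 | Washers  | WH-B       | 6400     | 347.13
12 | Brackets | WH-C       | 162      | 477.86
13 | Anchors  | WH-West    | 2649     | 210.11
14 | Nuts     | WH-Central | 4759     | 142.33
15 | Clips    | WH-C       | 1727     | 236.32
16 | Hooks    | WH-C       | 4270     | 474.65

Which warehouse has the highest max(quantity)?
SELECT warehouse, MAX(quantity) as val
FROM inventory
GROUP BY warehouse
ORDER BY val DESC
LIMIT 1

Result: WH-South with max(quantity) = 7960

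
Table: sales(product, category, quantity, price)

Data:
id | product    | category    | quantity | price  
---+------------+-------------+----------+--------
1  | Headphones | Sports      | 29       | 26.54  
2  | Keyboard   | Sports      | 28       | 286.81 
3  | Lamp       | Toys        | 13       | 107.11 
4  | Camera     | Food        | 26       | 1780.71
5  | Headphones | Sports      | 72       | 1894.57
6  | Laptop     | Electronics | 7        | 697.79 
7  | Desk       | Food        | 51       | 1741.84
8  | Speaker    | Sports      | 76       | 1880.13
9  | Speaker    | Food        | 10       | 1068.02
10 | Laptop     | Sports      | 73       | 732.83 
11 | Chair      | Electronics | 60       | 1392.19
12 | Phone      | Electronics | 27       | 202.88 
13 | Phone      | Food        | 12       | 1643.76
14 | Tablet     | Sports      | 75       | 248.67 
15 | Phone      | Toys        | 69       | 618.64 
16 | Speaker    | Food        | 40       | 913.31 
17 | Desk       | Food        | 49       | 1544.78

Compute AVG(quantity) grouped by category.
SELECT category, AVG(quantity) as result
FROM sales
GROUP BY category

Result:
  Electronics: 31.33
  Food: 31.33
  Sports: 58.83
  Toys: 41.00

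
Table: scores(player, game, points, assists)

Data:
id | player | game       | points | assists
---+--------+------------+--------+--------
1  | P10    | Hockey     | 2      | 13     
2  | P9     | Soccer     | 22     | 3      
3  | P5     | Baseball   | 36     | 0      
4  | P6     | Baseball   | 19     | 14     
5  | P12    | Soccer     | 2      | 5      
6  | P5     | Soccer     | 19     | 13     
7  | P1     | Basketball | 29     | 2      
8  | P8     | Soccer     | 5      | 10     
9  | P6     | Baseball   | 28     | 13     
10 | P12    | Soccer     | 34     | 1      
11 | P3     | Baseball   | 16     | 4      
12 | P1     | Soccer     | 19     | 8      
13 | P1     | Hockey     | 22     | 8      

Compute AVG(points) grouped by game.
SELECT game, AVG(points) as result
FROM scores
GROUP BY game

Result:
  Baseball: 24.75
  Basketball: 29.00
  Hockey: 12.00
  Soccer: 16.83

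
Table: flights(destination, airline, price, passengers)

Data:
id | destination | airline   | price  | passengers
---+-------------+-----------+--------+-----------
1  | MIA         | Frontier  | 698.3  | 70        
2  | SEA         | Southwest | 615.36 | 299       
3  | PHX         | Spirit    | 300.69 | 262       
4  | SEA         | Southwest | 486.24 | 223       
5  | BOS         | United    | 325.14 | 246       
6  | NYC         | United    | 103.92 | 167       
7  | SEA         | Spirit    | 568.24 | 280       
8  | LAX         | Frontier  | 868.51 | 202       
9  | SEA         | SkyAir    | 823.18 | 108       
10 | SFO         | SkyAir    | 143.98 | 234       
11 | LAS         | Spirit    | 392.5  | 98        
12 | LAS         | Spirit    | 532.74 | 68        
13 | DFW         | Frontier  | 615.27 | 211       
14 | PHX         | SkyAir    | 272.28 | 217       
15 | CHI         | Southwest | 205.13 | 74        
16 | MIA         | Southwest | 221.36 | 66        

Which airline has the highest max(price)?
SELECT airline, MAX(price) as val
FROM flights
GROUP BY airline
ORDER BY val DESC
LIMIT 1

Result: Frontier with max(price) = 868.51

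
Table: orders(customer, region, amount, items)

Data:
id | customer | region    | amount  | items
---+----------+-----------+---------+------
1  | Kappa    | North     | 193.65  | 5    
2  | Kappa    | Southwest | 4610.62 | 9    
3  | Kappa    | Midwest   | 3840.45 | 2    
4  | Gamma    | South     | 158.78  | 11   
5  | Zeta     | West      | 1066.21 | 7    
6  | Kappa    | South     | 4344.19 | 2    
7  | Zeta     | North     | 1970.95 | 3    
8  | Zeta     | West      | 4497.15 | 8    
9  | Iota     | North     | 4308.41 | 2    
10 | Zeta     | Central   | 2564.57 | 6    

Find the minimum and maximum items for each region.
SELECT region, MIN(items), MAX(items)
FROM orders
GROUP BY region

Result:
  Central: min=6, max=6
  Midwest: min=2, max=2
  North: min=2, max=5
  South: min=2, max=11
  Southwest: min=9, max=9
  West: min=7, max=8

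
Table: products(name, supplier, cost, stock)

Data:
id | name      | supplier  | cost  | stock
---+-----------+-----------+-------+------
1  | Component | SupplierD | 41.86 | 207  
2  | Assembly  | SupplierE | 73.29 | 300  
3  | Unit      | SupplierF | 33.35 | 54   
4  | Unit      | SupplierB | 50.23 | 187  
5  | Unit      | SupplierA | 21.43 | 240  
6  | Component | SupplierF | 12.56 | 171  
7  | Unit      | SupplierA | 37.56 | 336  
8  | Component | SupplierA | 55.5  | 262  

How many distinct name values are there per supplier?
SELECT supplier, COUNT(DISTINCT name)
FROM products
GROUP BY supplier

Result:
  SupplierA: 2 distinct
  SupplierB: 1 distinct
  SupplierD: 1 distinct
  SupplierE: 1 distinct
  SupplierF: 2 distinct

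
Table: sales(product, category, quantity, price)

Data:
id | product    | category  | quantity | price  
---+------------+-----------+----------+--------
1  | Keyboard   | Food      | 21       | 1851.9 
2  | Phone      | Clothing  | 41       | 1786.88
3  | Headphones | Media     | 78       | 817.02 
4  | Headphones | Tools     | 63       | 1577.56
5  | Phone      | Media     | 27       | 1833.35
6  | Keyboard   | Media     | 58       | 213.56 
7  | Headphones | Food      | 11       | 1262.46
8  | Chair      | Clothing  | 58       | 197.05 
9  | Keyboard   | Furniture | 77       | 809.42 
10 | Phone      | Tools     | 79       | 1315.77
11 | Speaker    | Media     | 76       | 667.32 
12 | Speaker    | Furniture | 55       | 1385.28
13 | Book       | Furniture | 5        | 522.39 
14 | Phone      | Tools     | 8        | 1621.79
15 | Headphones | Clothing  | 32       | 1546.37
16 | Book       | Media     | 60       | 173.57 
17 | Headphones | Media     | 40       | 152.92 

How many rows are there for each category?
SELECT category, COUNT(*) as count
FROM sales
GROUP BY category

Result:
  Clothing: 3
  Food: 2
  Furniture: 3
  Media: 6
  Tools: 3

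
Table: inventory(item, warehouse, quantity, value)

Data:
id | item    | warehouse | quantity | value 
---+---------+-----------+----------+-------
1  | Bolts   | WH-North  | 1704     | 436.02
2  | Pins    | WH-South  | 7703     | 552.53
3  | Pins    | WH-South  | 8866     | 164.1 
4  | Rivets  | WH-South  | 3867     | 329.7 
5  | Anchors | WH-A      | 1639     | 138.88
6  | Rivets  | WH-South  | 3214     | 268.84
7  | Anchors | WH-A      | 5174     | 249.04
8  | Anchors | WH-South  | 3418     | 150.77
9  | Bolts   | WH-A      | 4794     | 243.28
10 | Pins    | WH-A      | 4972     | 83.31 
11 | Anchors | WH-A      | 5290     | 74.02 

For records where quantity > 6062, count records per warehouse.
SELECT warehouse, COUNT(*)
FROM inventory
WHERE quantity > 6062
GROUP BY warehouse

Note: WHERE filters rows before grouping.

Result:
  WH-South: 2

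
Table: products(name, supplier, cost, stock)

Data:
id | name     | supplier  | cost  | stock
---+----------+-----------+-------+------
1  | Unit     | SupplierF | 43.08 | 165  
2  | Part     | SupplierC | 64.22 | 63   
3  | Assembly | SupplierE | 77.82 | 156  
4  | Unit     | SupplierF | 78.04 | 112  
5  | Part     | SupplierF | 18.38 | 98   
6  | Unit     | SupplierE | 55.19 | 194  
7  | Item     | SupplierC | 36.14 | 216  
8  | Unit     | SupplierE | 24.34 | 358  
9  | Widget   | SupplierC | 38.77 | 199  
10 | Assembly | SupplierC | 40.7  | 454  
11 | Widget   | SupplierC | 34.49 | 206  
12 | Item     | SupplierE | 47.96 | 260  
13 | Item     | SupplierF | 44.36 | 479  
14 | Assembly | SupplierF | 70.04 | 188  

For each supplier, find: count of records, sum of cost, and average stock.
SELECT supplier,
       COUNT(*) as cnt,
       SUM(cost) as total_cost,
       AVG(stock) as avg_stock
FROM products
GROUP BY supplier

Result:
  SupplierC: 5 records, 214.32 total cost, 227.60 avg stock
  SupplierE: 4 records, 205.31 total cost, 242.00 avg stock
  SupplierF: 5 records, 253.90 total cost, 208.40 avg stock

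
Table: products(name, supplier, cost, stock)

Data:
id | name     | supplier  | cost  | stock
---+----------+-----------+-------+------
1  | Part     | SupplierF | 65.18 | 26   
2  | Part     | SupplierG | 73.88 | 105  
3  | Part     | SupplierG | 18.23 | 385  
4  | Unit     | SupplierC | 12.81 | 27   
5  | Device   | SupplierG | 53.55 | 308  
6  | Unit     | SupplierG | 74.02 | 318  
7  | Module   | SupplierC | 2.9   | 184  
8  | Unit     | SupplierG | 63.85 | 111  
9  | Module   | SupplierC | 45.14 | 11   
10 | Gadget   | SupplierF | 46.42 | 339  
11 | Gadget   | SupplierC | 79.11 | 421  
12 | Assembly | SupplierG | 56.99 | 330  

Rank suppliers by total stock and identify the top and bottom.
SELECT supplier, SUM(stock)
FROM products
GROUP BY supplier
ORDER BY SUM(stock)

All groups:
  SupplierF: 365
  SupplierC: 643
  SupplierG: 1557

Highest: SupplierG (1557)
Lowest: SupplierF (365)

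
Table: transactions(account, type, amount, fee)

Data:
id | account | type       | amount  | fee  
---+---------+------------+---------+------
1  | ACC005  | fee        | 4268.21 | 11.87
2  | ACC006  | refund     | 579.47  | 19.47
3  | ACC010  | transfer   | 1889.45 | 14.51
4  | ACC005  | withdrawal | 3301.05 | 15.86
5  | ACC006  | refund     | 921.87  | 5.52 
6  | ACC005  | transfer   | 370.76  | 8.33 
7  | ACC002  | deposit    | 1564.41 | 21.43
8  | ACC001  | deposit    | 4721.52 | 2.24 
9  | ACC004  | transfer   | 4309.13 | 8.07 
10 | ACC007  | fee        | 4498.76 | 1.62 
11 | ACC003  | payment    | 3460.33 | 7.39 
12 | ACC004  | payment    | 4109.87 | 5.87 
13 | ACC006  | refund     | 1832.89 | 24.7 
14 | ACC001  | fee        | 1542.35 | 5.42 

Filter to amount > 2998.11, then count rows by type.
SELECT type, COUNT(*)
FROM transactions
WHERE amount > 2998.11
GROUP BY type

Note: WHERE filters rows before grouping.

Result:
  deposit: 1
  fee: 2
  payment: 2
  transfer: 1
  withdrawal: 1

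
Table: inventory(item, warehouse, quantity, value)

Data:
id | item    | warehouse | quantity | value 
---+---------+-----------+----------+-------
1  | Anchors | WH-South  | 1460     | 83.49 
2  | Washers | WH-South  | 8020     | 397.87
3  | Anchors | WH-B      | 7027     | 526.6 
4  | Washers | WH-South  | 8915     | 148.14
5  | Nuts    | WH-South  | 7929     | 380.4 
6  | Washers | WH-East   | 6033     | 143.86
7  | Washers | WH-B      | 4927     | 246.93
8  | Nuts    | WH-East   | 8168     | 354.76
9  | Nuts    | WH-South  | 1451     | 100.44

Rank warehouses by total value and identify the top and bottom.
SELECT warehouse, SUM(value)
FROM inventory
GROUP BY warehouse
ORDER BY SUM(value)

All groups:
  WH-East: 498.62
  WH-B: 773.53
  WH-South: 1110.34

Highest: WH-South (1110.34)
Lowest: WH-East (498.62)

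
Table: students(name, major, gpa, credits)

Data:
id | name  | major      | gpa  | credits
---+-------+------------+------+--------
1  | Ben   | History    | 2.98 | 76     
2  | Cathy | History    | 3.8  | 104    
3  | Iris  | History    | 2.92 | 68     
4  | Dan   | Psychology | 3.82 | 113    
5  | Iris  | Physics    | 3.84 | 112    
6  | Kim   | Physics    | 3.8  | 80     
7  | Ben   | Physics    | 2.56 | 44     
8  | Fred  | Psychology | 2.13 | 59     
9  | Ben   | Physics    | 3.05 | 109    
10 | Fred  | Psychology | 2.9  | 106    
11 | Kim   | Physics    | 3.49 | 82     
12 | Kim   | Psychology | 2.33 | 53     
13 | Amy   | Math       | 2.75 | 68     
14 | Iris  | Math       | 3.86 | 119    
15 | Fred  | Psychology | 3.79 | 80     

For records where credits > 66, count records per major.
SELECT major, COUNT(*)
FROM students
WHERE credits > 66
GROUP BY major

Note: WHERE filters rows before grouping.

Result:
  History: 3
  Math: 2
  Physics: 4
  Psychology: 3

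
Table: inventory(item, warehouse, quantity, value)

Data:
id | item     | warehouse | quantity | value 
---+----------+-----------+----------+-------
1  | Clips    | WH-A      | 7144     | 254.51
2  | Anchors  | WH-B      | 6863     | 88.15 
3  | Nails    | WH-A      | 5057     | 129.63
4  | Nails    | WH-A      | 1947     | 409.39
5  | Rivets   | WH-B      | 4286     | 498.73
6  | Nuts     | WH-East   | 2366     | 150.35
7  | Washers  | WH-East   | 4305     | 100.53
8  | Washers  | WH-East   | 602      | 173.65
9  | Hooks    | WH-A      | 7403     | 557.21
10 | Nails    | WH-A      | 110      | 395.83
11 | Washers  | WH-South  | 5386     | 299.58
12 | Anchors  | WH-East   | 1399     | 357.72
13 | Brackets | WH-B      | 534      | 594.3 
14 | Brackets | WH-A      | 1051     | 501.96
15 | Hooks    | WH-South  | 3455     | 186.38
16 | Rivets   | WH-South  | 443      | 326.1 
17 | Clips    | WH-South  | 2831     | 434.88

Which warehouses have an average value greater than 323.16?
SELECT warehouse, AVG(value)
FROM inventory
GROUP BY warehouse
HAVING AVG(value) > 323.16

Result:
  WH-A: avg=374.76
  WH-B: avg=393.73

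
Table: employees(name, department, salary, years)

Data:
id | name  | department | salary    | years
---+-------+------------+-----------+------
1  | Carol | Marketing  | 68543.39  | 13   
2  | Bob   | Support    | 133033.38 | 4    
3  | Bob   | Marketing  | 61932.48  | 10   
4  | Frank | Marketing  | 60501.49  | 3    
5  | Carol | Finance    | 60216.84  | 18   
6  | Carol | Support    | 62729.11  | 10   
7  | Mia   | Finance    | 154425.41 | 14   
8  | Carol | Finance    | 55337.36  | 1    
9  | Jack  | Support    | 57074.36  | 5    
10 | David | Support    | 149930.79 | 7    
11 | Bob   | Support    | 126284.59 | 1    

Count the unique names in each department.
SELECT department, COUNT(DISTINCT name)
FROM employees
GROUP BY department

Result:
  Finance: 2 distinct
  Marketing: 3 distinct
  Support: 4 distinct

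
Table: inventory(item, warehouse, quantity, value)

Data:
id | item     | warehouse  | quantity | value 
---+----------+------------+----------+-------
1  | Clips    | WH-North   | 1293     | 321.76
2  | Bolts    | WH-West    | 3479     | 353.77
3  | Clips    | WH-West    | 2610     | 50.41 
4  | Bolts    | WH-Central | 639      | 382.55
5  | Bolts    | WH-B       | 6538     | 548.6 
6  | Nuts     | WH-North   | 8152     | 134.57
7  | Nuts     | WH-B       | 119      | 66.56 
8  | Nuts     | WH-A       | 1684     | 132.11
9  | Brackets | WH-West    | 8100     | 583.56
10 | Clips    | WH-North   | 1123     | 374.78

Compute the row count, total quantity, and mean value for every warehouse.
SELECT warehouse,
       COUNT(*) as cnt,
       SUM(quantity) as total_quantity,
       AVG(value) as avg_value
FROM inventory
GROUP BY warehouse

Result:
  WH-A: 1 records, 1684 total quantity, 132.11 avg value
  WH-B: 2 records, 6657 total quantity, 307.58 avg value
  WH-Central: 1 records, 639 total quantity, 382.55 avg value
  WH-North: 3 records, 10568 total quantity, 277.04 avg value
  WH-West: 3 records, 14189 total quantity, 329.25 avg value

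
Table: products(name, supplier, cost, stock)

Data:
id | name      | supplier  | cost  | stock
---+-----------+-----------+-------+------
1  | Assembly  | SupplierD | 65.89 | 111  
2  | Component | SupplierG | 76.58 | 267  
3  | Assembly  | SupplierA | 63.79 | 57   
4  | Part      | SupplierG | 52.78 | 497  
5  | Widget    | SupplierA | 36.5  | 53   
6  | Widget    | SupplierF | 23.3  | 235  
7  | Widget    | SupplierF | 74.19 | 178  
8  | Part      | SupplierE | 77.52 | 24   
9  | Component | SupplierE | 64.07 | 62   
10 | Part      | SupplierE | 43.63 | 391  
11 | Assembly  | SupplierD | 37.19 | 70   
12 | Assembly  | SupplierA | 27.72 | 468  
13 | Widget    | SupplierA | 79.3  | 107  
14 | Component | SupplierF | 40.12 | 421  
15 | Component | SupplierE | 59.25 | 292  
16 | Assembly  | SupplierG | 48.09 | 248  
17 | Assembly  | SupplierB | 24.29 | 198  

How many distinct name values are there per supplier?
SELECT supplier, COUNT(DISTINCT name)
FROM products
GROUP BY supplier

Result:
  SupplierA: 2 distinct
  SupplierB: 1 distinct
  SupplierD: 1 distinct
  SupplierE: 2 distinct
  SupplierF: 2 distinct
  SupplierG: 3 distinct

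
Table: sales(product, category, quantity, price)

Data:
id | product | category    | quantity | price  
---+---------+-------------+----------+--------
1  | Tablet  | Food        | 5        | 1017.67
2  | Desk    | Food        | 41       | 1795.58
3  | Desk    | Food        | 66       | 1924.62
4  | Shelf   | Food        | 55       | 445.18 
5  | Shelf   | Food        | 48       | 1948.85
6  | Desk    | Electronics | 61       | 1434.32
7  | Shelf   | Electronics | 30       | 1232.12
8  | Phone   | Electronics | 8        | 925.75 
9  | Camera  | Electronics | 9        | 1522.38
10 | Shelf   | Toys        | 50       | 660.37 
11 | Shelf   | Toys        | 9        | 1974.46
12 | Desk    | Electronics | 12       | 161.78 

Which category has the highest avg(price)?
SELECT category, AVG(price) as val
FROM sales
GROUP BY category
ORDER BY val DESC
LIMIT 1

Result: Food with avg(price) = 1426.38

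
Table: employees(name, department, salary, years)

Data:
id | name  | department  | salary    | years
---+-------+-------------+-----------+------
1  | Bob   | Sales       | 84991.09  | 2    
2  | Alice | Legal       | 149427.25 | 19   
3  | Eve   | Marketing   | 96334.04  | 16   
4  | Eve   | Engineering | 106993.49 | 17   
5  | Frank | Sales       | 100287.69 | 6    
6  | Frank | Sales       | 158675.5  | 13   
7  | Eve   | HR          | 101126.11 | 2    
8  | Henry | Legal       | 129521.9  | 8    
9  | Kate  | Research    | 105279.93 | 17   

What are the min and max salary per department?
SELECT department, MIN(salary), MAX(salary)
FROM employees
GROUP BY department

Result:
  Engineering: min=106993.49, max=106993.49
  HR: min=101126.11, max=101126.11
  Legal: min=129521.90, max=149427.25
  Marketing: min=96334.04, max=96334.04
  Research: min=105279.93, max=105279.93
  Sales: min=84991.09, max=158675.50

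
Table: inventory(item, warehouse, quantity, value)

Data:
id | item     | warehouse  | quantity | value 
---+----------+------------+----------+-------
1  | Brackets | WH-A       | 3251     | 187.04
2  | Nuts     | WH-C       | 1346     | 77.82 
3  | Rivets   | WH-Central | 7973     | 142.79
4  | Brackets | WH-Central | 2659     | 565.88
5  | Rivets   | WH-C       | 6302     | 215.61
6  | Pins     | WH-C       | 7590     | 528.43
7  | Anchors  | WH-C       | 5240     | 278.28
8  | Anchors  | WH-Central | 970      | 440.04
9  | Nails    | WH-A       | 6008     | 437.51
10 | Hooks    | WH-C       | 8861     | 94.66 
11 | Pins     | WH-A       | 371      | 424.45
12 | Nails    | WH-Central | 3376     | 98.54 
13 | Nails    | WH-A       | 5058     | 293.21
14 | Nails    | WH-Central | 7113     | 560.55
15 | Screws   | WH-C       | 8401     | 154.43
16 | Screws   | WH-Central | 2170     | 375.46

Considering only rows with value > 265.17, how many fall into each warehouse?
SELECT warehouse, COUNT(*)
FROM inventory
WHERE value > 265.17
GROUP BY warehouse

Note: WHERE filters rows before grouping.

Result:
  WH-A: 3
  WH-C: 2
  WH-Central: 4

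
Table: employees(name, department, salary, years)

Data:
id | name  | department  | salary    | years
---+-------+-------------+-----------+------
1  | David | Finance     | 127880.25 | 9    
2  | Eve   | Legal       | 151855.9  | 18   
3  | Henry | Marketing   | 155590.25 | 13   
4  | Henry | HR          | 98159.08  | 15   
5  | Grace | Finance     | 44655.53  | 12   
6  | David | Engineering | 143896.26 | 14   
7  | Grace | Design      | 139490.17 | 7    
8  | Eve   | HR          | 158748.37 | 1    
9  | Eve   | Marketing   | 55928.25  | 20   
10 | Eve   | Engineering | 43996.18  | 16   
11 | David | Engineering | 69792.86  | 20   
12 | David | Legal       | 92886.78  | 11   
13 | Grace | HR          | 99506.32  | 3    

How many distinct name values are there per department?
SELECT department, COUNT(DISTINCT name)
FROM employees
GROUP BY department

Result:
  Design: 1 distinct
  Engineering: 2 distinct
  Finance: 2 distinct
  HR: 3 distinct
  Legal: 2 distinct
  Marketing: 2 distinct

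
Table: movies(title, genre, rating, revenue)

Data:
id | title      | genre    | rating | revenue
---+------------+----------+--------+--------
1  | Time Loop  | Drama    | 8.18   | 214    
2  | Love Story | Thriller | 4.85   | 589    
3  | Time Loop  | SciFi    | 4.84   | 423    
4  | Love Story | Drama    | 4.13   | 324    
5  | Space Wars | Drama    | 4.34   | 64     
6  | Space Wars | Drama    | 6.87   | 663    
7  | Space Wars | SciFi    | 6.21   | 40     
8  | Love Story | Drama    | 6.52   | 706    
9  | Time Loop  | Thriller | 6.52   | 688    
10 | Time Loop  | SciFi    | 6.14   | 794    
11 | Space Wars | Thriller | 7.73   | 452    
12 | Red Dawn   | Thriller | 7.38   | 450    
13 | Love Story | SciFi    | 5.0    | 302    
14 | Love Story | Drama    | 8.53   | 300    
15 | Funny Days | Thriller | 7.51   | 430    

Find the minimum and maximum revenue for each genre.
SELECT genre, MIN(revenue), MAX(revenue)
FROM movies
GROUP BY genre

Result:
  Drama: min=64, max=706
  SciFi: min=40, max=794
  Thriller: min=430, max=688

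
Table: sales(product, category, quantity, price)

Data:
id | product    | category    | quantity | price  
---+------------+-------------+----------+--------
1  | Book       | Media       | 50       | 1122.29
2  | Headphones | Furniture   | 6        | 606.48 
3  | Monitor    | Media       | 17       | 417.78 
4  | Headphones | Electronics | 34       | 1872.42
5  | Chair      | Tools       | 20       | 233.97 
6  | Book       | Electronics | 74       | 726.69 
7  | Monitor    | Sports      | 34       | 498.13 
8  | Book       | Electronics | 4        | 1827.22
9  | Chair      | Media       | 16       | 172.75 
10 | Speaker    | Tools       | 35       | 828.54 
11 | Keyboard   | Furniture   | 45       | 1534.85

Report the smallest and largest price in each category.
SELECT category, MIN(price), MAX(price)
FROM sales
GROUP BY category

Result:
  Electronics: min=726.69, max=1872.42
  Furniture: min=606.48, max=1534.85
  Media: min=172.75, max=1122.29
  Sports: min=498.13, max=498.13
  Tools: min=233.97, max=828.54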